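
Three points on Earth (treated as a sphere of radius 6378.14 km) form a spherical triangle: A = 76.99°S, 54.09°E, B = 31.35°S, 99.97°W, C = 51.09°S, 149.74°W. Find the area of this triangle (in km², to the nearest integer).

14653222 km²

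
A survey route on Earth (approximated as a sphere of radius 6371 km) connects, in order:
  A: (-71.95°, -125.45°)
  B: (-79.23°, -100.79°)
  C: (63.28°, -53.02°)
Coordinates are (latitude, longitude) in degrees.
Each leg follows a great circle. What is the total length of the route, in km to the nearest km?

17186 km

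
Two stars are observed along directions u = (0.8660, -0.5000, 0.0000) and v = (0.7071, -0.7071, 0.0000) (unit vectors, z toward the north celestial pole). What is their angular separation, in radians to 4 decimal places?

u·v = 0.9659; |u| = 1.0000, |v| = 1.0000.
cos θ = (u·v)/(|u||v|) = 0.9659, so θ = 0.2618 rad.

0.2618 rad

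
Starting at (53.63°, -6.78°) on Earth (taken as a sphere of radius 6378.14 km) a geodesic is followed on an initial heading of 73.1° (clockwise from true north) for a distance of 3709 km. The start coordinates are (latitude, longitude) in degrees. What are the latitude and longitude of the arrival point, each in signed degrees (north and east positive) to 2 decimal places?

Angular distance δ = d/R = 3709/6378.14 = 0.58152 rad; initial bearing θ = 1.2758 rad.
sin φ₂ = sin φ₁ cos δ + cos φ₁ sin δ cos θ = (0.8052)(0.8356) + (0.5930)(0.5493)(0.2907) = 0.7675, so φ₂ = 50.13°.
Δλ = atan2(sin θ sin δ cos φ₁, cos δ − sin φ₁ sin φ₂) = atan2(0.3117, 0.2176) = 55.077°.
λ₂ = -6.780° + 55.077° = 48.30°.

50.13°, 48.30°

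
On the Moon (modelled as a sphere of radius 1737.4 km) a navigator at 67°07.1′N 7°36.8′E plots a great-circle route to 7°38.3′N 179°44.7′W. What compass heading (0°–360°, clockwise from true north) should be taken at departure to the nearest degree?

With φ₁ = 1.1714, φ₂ = 0.1333, Δλ = 3.0132 rad, the forward-azimuth formula gives
θ = atan2( sin Δλ cos φ₂ , cos φ₁ sin φ₂ − sin φ₁ cos φ₂ cos Δλ ) = atan2(0.1269, 0.9573) = 7.55°.
So the initial bearing is 8°.

8°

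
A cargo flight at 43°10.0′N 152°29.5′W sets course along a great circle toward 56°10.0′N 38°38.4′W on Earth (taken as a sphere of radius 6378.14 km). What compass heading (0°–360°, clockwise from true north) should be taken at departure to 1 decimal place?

33.8°

With φ₁ = 0.7534, φ₂ = 0.9803, Δλ = 1.9871 rad, the forward-azimuth formula gives
θ = atan2( sin Δλ cos φ₂ , cos φ₁ sin φ₂ − sin φ₁ cos φ₂ cos Δλ ) = atan2(0.5092, 0.7599) = 33.83°.
So the initial bearing is 33.8°.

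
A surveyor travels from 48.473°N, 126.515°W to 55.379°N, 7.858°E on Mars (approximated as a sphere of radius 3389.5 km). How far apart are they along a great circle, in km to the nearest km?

4103 km

Let φ₁ = 0.8460 rad, φ₂ = 0.9665 rad, and Δλ = 2.3453 rad.
cos c = sin φ₁ sin φ₂ + cos φ₁ cos φ₂ cos Δλ = (0.7486)(0.8229) + (0.6630)(0.5681)(-0.6993) = 0.35267,
so c = arccos(0.35267) = 1.21038 rad.
Distance = R·c = 3389.5 × 1.2104 ≈ 4103 km.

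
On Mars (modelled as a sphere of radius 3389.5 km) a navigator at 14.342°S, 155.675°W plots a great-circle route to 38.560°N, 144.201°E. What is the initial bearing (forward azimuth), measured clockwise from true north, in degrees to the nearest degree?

Δλ = -60.124° = -1.0494 rad.
y = sin Δλ · cos φ₂ = (-0.8671)(0.7820) = -0.6780
x = cos φ₁ sin φ₂ − sin φ₁ cos φ₂ cos Δλ = (0.9688)(0.6233) − (-0.2477)(0.7820)(0.4981) = 0.7004
θ = atan2(y, x) = -44.07°; adding 360° gives 316°.

316°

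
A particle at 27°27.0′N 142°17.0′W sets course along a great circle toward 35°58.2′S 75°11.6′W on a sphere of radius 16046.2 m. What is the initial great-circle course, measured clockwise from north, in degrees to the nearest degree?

132°

With φ₁ = 0.4791, φ₂ = -0.6278, Δλ = 1.1709 rad, the forward-azimuth formula gives
θ = atan2( sin Δλ cos φ₂ , cos φ₁ sin φ₂ − sin φ₁ cos φ₂ cos Δλ ) = atan2(0.7455, -0.6665) = 131.80°.
So the initial bearing is 132°.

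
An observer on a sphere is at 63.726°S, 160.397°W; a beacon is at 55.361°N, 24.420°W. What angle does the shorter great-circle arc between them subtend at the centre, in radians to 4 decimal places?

Let φ₁ = -1.1122 rad, φ₂ = 0.9662 rad, and Δλ = 2.3732 rad.
Haversine: a = sin²(Δφ/2) + cos φ₁ cos φ₂ sin²(Δλ/2) = 0.7431 + (0.4427)(0.5684)(0.8595) = 0.95934.
Central angle c = 2·arcsin(√a) = 2.73551 rad.
So the angular separation is 2.7355 rad.

2.7355 rad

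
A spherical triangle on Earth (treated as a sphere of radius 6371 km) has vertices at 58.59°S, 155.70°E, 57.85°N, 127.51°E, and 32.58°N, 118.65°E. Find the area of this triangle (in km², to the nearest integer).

Side lengths (central angles): a = 0.4534, b = 1.6801, c = 2.0693 rad; semiperimeter s = 2.1014.
By l'Huilier's theorem, tan(E/4) = √[tan(s/2) tan((s−a)/2) tan((s−b)/2) tan((s−c)/2)], giving spherical excess E = 0.3211 rad.
Area = E·R² = 0.3211 × (6371)² ≈ 13032814 km².

13032814 km²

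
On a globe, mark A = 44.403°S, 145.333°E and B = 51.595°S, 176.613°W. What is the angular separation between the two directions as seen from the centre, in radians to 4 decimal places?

With latitudes φ₁ = -44.403°, φ₂ = -51.595° and longitude difference Δλ = 38.054°:
cos c = sin φ₁ sin φ₂ + cos φ₁ cos φ₂ cos Δλ = (-0.6997)(-0.7836) + (0.7144)(0.6212)(0.7874) = 0.89779,
so c = arccos(0.89779) = 0.45607 rad.
So the angular separation is 0.4561 rad.

0.4561 rad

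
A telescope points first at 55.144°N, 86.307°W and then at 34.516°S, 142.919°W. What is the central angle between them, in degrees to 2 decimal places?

101.88°

In radians: φ₁ = 0.9624, φ₂ = -0.6024, Δλ = -56.612° = -0.9881 rad.
Haversine: a = sin²(Δφ/2) + cos φ₁ cos φ₂ sin²(Δλ/2) = 0.4970 + (0.5715)(0.8240)(0.2248) = 0.60292.
Central angle c = 2·arcsin(√a) = 1.77811 rad.
So the angular separation is 101.88°.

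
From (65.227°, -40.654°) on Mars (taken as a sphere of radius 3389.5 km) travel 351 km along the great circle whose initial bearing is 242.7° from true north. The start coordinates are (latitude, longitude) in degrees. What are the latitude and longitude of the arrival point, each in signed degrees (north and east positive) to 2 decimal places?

62.04°, -51.95°

Angular distance δ = d/R = 351/3389.5 = 0.10356 rad; initial bearing θ = 4.2359 rad.
sin φ₂ = sin φ₁ cos δ + cos φ₁ sin δ cos θ = (0.9080)(0.9946) + (0.4190)(0.1034)(-0.4586) = 0.8832, so φ₂ = 62.04°.
Δλ = atan2(sin θ sin δ cos φ₁, cos δ − sin φ₁ sin φ₂) = atan2(-0.0385, 0.1927) = -11.297°.
λ₂ = -40.654° − 11.297° = -51.95°.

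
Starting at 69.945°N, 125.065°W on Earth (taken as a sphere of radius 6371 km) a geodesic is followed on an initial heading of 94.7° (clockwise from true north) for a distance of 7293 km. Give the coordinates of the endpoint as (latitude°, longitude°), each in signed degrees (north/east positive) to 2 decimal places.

21.26°, -48.20°

Angular distance δ = d/R = 7293/6371 = 1.14472 rad; initial bearing θ = 1.6528 rad.
sin φ₂ = sin φ₁ cos δ + cos φ₁ sin δ cos θ = (0.9394)(0.4133) + (0.3429)(0.9106)(-0.0819) = 0.3627, so φ₂ = 21.26°.
Δλ = atan2(sin θ sin δ cos φ₁, cos δ − sin φ₁ sin φ₂) = atan2(0.3112, 0.0726) = 76.862°.
λ₂ = -125.065° + 76.862° = -48.20°.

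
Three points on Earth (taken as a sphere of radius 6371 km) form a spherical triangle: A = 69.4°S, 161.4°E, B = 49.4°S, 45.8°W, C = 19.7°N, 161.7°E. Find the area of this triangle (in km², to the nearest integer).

Side lengths (central angles): a = 2.4971, b = 1.5551, c = 1.0390 rad; semiperimeter s = 2.5456.
By l'Huilier's theorem, tan(E/4) = √[tan(s/2) tan((s−a)/2) tan((s−b)/2) tan((s−c)/2)], giving spherical excess E = 0.7896 rad.
Area = E·R² = 0.7896 × (6371)² ≈ 32049812 km².

32049812 km²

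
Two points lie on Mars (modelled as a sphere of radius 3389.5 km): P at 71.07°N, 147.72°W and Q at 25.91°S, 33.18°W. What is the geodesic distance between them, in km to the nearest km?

7236 km

Let φ₁ = 1.2404 rad, φ₂ = -0.4522 rad, and Δλ = 1.9991 rad.
Haversine: a = sin²(Δφ/2) + cos φ₁ cos φ₂ sin²(Δλ/2) = 0.5608 + (0.3244)(0.8995)(0.7077) = 0.76726.
Central angle c = 2·arcsin(√a) = 2.13474 rad.
Distance = R·c = 3389.5 × 2.1347 ≈ 7236 km.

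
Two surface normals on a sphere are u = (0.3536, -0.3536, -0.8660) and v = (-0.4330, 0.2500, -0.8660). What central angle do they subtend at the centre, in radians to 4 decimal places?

u·v = 0.5084; |u| = 1.0000, |v| = 1.0000.
cos θ = (u·v)/(|u||v|) = 0.5085, so θ = 1.0374 rad.

1.0374 rad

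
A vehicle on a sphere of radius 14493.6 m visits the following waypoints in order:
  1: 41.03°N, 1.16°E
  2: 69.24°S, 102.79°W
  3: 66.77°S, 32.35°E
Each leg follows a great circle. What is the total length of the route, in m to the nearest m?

Leg 1→2: central angle 2.3162 rad, distance 33570.6 m.
Leg 2→3: central angle 0.7072 rad, distance 10250.2 m.
Total: 33570.6 + 10250.2 ≈ 43821 m.

43821 m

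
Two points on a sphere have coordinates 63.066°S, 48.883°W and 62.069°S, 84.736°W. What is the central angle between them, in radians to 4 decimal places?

Let φ₁ = -1.1007 rad, φ₂ = -1.0833 rad, and Δλ = -0.6258 rad.
Haversine: a = sin²(Δφ/2) + cos φ₁ cos φ₂ sin²(Δλ/2) = 0.0001 + (0.4530)(0.4684)(0.0947) = 0.02018.
Central angle c = 2·arcsin(√a) = 0.28505 rad.
So the angular separation is 0.2851 rad.

0.2851 rad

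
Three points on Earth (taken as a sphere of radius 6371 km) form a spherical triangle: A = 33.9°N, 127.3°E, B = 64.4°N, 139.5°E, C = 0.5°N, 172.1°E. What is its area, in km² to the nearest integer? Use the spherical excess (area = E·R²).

Side lengths (central angles): a = 1.1898, b = 0.9350, c = 0.5481 rad; semiperimeter s = 1.3364.
By l'Huilier's theorem, tan(E/4) = √[tan(s/2) tan((s−a)/2) tan((s−b)/2) tan((s−c)/2)], giving spherical excess E = 0.2797 rad.
Area = E·R² = 0.2797 × (6371)² ≈ 11354884 km².

11354884 km²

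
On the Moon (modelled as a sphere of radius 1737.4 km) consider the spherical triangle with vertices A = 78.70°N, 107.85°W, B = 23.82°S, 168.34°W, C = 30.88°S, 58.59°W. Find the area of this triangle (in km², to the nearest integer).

7828576 km²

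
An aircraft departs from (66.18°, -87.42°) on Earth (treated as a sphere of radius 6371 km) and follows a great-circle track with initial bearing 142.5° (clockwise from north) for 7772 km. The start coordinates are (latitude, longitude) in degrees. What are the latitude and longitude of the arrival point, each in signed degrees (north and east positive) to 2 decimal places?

0.78°, -52.55°

Angular distance δ = d/R = 7772/6371 = 1.21990 rad; initial bearing θ = 2.4871 rad.
sin φ₂ = sin φ₁ cos δ + cos φ₁ sin δ cos θ = (0.9148)(0.3437) + (0.4039)(0.9391)(-0.7934) = 0.0136, so φ₂ = 0.78°.
Δλ = atan2(sin θ sin δ cos φ₁, cos δ − sin φ₁ sin φ₂) = atan2(0.2309, 0.3313) = 34.870°.
λ₂ = -87.420° + 34.870° = -52.55°.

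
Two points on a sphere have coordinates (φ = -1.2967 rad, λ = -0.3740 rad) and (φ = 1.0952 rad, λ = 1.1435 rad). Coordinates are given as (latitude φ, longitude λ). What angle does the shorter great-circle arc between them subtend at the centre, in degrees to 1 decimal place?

148.1°

With latitudes φ₁ = -74.295°, φ₂ = 62.750° and longitude difference Δλ = 86.946°:
cos c = sin φ₁ sin φ₂ + cos φ₁ cos φ₂ cos Δλ = (-0.9627)(0.8890) + (0.2707)(0.4579)(0.0533) = -0.84923,
so c = arccos(-0.84923) = 2.58532 rad.
So the angular separation is 148.1°.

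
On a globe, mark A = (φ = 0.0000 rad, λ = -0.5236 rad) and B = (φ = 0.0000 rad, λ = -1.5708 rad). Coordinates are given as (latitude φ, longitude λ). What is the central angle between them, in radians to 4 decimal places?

Let φ₁ = 0.0000 rad, φ₂ = 0.0000 rad, and Δλ = -1.0472 rad.
cos c = sin φ₁ sin φ₂ + cos φ₁ cos φ₂ cos Δλ = (0.0000)(0.0000) + (1.0000)(1.0000)(0.5000) = 0.50000,
so c = arccos(0.50000) = 1.04720 rad.
So the angular separation is 1.0472 rad.

1.0472 rad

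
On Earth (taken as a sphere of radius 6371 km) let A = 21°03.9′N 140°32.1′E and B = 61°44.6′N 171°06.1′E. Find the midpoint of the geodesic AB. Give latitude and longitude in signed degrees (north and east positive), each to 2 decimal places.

42.32°, 150.71°

Central angle δ = 0.7996 rad. Interpolating on the sphere with fraction f = 0.5:
P = [sin((1−f)δ)·A + sin(fδ)·B] / sin δ = 0.5428·A + 0.5428·B in Cartesian coordinates,
giving P = (-0.6449, 0.3617, 0.6732), i.e. latitude 42.32°, longitude 150.71°.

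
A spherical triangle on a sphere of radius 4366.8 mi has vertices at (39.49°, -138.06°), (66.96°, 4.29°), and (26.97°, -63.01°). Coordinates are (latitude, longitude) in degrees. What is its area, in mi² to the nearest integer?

Side lengths (central angles): a = 0.9861, b = 1.0862, c = 1.2174 rad; semiperimeter s = 1.6448.
By l'Huilier's theorem, tan(E/4) = √[tan(s/2) tan((s−a)/2) tan((s−b)/2) tan((s−c)/2)], giving spherical excess E = 0.6010 rad.
Area = E·R² = 0.6010 × (4366.8)² ≈ 11459743 mi².

11459743 mi²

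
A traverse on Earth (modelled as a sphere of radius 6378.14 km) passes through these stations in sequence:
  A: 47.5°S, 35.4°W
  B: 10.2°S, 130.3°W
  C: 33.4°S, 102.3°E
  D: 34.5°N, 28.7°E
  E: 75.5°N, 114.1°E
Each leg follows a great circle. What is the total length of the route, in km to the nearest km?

39162 km

Leg A→B: central angle 1.4970 rad, distance 9547.8 km.
Leg B→C: central angle 1.9840 rad, distance 12654.4 km.
Leg C→D: central angle 1.6886 rad, distance 10770.2 km.
Leg D→E: central angle 0.9705 rad, distance 6189.8 km.
Total: 9547.8 + 12654.4 + 10770.2 + 6189.8 ≈ 39162 km.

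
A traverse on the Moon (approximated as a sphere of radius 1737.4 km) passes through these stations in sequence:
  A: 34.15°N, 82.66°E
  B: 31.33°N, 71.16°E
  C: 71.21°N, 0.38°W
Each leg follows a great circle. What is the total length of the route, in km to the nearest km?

1961 km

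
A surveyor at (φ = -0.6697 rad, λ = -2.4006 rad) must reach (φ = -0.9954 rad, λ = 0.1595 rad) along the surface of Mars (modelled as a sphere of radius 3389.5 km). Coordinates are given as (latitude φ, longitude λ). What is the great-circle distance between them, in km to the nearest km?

4765 km

Let φ₁ = -0.6697 rad, φ₂ = -0.9954 rad, and Δλ = 2.5601 rad.
Haversine: a = sin²(Δφ/2) + cos φ₁ cos φ₂ sin²(Δλ/2) = 0.0263 + (0.7840)(0.5442)(0.9178) = 0.41786.
Central angle c = 2·arcsin(√a) = 1.40576 rad.
Distance = R·c = 3389.5 × 1.4058 ≈ 4765 km.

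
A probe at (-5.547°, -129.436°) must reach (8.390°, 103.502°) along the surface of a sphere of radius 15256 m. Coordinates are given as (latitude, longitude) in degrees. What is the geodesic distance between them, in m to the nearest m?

With latitudes φ₁ = -5.547°, φ₂ = 8.390° and longitude difference Δλ = -127.062°:
cos c = sin φ₁ sin φ₂ + cos φ₁ cos φ₂ cos Δλ = (-0.0967)(0.1459) + (0.9953)(0.9893)(-0.6027) = -0.60754,
so c = arccos(-0.60754) = 2.22376 rad.
Distance = R·c = 15256 × 2.2238 ≈ 33926 m.

33926 m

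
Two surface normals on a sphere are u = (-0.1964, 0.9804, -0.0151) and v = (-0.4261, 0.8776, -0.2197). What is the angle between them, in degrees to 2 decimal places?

18.67°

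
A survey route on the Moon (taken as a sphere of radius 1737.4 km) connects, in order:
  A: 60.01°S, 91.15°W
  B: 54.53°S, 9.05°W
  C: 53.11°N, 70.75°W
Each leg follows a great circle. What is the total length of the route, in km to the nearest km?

Leg A→B: central angle 0.7299 rad, distance 1268.1 km.
Leg B→C: central angle 2.0786 rad, distance 3611.3 km.
Total: 1268.1 + 3611.3 ≈ 4879 km.

4879 km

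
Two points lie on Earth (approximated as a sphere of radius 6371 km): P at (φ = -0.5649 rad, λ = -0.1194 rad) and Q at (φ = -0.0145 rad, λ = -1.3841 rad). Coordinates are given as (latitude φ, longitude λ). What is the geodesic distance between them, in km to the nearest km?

8317 km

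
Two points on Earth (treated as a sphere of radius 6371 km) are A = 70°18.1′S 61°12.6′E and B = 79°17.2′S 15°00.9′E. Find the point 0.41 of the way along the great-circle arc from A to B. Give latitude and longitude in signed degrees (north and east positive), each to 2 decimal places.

-74.96°, 48.86°

Central angle δ = 0.2519 rad. Interpolating on the sphere with fraction f = 0.41:
P = [sin((1−f)δ)·A + sin(fδ)·B] / sin δ = 0.5941·A + 0.4136·B in Cartesian coordinates,
giving P = (0.1707, 0.1954, -0.9657), i.e. latitude -74.96°, longitude 48.86°.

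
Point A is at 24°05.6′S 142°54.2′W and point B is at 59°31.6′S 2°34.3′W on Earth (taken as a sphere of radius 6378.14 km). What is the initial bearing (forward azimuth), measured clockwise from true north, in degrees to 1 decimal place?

161.1°

With φ₁ = -0.4205, φ₂ = -1.0389, Δλ = 2.4492 rad, the forward-azimuth formula gives
θ = atan2( sin Δλ cos φ₂ , cos φ₁ sin φ₂ − sin φ₁ cos φ₂ cos Δλ ) = atan2(0.3237, -0.9461) = 161.11°.
So the initial bearing is 161.1°.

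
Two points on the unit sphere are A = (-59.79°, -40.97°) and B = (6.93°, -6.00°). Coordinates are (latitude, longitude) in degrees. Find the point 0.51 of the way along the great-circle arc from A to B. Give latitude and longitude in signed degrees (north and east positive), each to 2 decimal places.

Central angle δ = 1.2608 rad. Interpolating on the sphere with fraction f = 0.51:
P = [sin((1−f)δ)·A + sin(fδ)·B] / sin δ = 0.6082·A + 0.6296·B in Cartesian coordinates,
giving P = (0.8527, -0.2660, -0.4497), i.e. latitude -26.72°, longitude -17.33°.

-26.72°, -17.33°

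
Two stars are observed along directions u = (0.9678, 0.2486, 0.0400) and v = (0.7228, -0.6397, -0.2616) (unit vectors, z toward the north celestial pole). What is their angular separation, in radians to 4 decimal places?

u·v = 0.5300; |u| = 1.0000, |v| = 1.0000.
cos θ = (u·v)/(|u||v|) = 0.5300, so θ = 1.0122 rad.

1.0122 rad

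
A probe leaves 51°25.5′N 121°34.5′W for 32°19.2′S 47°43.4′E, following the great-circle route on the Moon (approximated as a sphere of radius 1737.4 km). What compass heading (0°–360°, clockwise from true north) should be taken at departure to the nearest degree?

Δλ = 169.298° = 2.9548 rad.
y = sin Δλ · cos φ₂ = (0.1857)(0.8451) = 0.1569
x = cos φ₁ sin φ₂ − sin φ₁ cos φ₂ cos Δλ = (0.6235)(-0.5346) − (0.7818)(0.8451)(-0.9826) = 0.3158
θ = atan2(y, x) = 26.42°, so the bearing is 26°.

26°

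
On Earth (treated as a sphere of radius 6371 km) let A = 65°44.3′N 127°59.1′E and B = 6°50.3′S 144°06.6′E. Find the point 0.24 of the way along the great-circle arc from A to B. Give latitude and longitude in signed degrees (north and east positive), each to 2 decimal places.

The central angle between A and B is δ = 1.2835 rad.
With f = 0.24, the slerp weights are sin((1−f)δ)/sin δ = 0.8633 and sin(fδ)/sin δ = 0.3161.
Weighted sum of the unit vectors: (0.8633)·(-0.2529,0.3239,0.9117) + (0.3161)·(-0.8044,0.5821,-0.1191) = (-0.4726, 0.4636, 0.7494).
Converting back: φ = atan2(z, √(x²+y²)) = 48.54°, λ = atan2(y, x) = 135.55°.

48.54°, 135.55°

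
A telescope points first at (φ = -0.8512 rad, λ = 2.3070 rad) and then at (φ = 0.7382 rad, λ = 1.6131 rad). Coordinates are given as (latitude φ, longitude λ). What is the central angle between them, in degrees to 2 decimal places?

97.55°

Let φ₁ = -0.8512 rad, φ₂ = 0.7382 rad, and Δλ = -0.6939 rad.
cos c = sin φ₁ sin φ₂ + cos φ₁ cos φ₂ cos Δλ = (-0.7521)(0.6730) + (0.6591)(0.7397)(0.7688) = -0.13134,
so c = arccos(-0.13134) = 1.70251 rad.
So the angular separation is 97.55°.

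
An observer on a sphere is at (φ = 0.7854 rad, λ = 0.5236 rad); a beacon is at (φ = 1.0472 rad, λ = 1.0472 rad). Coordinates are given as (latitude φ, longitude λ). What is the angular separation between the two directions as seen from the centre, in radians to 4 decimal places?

0.4064 rad

In radians: φ₁ = 0.7854, φ₂ = 1.0472, Δλ = 30.000° = 0.5236 rad.
Haversine: a = sin²(Δφ/2) + cos φ₁ cos φ₂ sin²(Δλ/2) = 0.0170 + (0.7071)(0.5000)(0.0670) = 0.04072.
Central angle c = 2·arcsin(√a) = 0.40638 rad.
So the angular separation is 0.4064 rad.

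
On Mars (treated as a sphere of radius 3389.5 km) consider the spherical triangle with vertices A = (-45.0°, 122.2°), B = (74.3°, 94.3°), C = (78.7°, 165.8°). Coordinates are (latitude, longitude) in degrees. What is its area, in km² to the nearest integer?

5661755 km²

Side lengths (central angles): a = 0.2807, b = 2.2057, c = 2.1079 rad; semiperimeter s = 2.2971.
By l'Huilier's theorem, tan(E/4) = √[tan(s/2) tan((s−a)/2) tan((s−b)/2) tan((s−c)/2)], giving spherical excess E = 0.4928 rad.
Area = E·R² = 0.4928 × (3389.5)² ≈ 5661755 km².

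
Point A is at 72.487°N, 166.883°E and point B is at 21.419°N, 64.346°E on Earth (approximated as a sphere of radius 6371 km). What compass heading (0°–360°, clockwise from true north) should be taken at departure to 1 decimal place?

With φ₁ = 1.2651, φ₂ = 0.3738, Δλ = -1.7896 rad, the forward-azimuth formula gives
θ = atan2( sin Δλ cos φ₂ , cos φ₁ sin φ₂ − sin φ₁ cos φ₂ cos Δλ ) = atan2(-0.9087, 0.3026) = -71.58°.
Adding 360° brings this into [0°, 360°): 288.4°.

288.4°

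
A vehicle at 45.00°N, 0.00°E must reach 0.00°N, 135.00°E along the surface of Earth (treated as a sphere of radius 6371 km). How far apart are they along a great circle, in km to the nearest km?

Let φ₁ = 0.7854 rad, φ₂ = 0.0000 rad, and Δλ = 2.3562 rad.
cos c = sin φ₁ sin φ₂ + cos φ₁ cos φ₂ cos Δλ = (0.7071)(0.0000) + (0.7071)(1.0000)(-0.7071) = -0.50000,
so c = arccos(-0.50000) = 2.09440 rad.
Distance = R·c = 6371 × 2.0944 ≈ 13343 km.

13343 km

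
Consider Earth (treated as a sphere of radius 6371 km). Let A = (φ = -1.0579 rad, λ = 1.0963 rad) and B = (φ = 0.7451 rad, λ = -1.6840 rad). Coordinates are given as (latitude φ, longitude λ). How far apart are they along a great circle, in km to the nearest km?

Let φ₁ = -1.0579 rad, φ₂ = 0.7451 rad, and Δλ = -2.7803 rad.
cos c = sin φ₁ sin φ₂ + cos φ₁ cos φ₂ cos Δλ = (-0.8713)(0.6780) + (0.4907)(0.7350)(-0.9354) = -0.92819,
so c = arccos(-0.92819) = 2.76032 rad.
Distance = R·c = 6371 × 2.7603 ≈ 17586 km.

17586 km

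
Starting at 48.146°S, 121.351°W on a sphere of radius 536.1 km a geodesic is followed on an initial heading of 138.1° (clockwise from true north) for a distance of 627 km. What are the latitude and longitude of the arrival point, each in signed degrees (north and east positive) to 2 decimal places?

-48.43°, -9.24°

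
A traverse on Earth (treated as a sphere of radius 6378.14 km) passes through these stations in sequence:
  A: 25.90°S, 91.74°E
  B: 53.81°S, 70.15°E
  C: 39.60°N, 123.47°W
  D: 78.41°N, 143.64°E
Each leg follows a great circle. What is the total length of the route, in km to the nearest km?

27514 km

Leg A→B: central angle 0.5616 rad, distance 3581.8 km.
Leg B→C: central angle 2.8459 rad, distance 18151.7 km.
Leg C→D: central angle 0.9064 rad, distance 5780.8 km.
Total: 3581.8 + 18151.7 + 5780.8 ≈ 27514 km.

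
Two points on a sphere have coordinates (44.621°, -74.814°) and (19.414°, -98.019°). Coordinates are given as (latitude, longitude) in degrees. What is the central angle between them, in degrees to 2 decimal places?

In radians: φ₁ = 0.7788, φ₂ = 0.3388, Δλ = -23.205° = -0.4050 rad.
Haversine: a = sin²(Δφ/2) + cos φ₁ cos φ₂ sin²(Δλ/2) = 0.0476 + (0.7118)(0.9431)(0.0404) = 0.07477.
Central angle c = 2·arcsin(√a) = 0.55392 rad.
So the angular separation is 31.74°.

31.74°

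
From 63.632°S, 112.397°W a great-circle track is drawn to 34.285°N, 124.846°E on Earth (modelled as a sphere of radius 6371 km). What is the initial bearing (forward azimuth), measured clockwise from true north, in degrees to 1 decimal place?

Δλ = -122.757° = -2.1425 rad.
y = sin Δλ · cos φ₂ = (-0.8410)(0.8262) = -0.6949
x = cos φ₁ sin φ₂ − sin φ₁ cos φ₂ cos Δλ = (0.4441)(0.5633) − (-0.8960)(0.8262)(-0.5411) = -0.1504
θ = atan2(y, x) = -102.21°; adding 360° gives 257.8°.

257.8°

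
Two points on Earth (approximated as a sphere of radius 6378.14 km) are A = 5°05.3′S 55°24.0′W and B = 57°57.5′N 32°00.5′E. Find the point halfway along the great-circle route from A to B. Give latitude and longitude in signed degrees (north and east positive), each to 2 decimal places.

33.43°, -27.94°

Central angle δ = 1.6221 rad. Interpolating on the sphere with fraction f = 0.5:
P = [sin((1−f)δ)·A + sin(fδ)·B] / sin δ = 0.7260·A + 0.7260·B in Cartesian coordinates,
giving P = (0.7372, -0.3911, 0.5510), i.e. latitude 33.43°, longitude -27.94°.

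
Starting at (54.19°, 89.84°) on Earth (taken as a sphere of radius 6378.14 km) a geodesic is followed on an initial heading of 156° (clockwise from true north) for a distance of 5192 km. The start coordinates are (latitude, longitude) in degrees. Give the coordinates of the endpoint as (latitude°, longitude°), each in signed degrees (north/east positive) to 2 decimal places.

Angular distance δ = d/R = 5192/6378.14 = 0.81403 rad; initial bearing θ = 2.7227 rad.
sin φ₂ = sin φ₁ cos δ + cos φ₁ sin δ cos θ = (0.8110)(0.6866) + (0.5851)(0.7271)(-0.9135) = 0.1682, so φ₂ = 9.68°.
Δλ = atan2(sin θ sin δ cos φ₁, cos δ − sin φ₁ sin φ₂) = atan2(0.1730, 0.5502) = 17.457°.
λ₂ = 89.840° + 17.457° = 107.30°.

9.68°, 107.30°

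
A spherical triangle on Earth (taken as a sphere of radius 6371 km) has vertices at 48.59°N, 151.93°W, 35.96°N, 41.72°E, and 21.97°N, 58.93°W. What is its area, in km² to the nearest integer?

Side lengths (central angles): a = 1.4897, b = 1.3197, c = 1.6507 rad; semiperimeter s = 2.2301.
By l'Huilier's theorem, tan(E/4) = √[tan(s/2) tan((s−a)/2) tan((s−b)/2) tan((s−c)/2)], giving spherical excess E = 1.3104 rad.
Area = E·R² = 1.3104 × (6371)² ≈ 53189610 km².

53189610 km²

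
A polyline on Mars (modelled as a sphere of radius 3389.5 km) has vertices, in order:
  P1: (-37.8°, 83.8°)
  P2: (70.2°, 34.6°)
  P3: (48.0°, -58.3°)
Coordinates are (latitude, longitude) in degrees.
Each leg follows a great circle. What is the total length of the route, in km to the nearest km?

Leg P1→P2: central angle 1.9843 rad, distance 6725.6 km.
Leg P2→P3: central angle 0.8124 rad, distance 2753.7 km.
Total: 6725.6 + 2753.7 ≈ 9479 km.

9479 km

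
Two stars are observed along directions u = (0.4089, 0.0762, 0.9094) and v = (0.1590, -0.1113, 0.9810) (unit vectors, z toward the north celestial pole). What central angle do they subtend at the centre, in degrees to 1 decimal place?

18.4°

u·v = 0.9487; |u| = 1.0000, |v| = 1.0000.
cos θ = (u·v)/(|u||v|) = 0.9486, so θ = 18.4°.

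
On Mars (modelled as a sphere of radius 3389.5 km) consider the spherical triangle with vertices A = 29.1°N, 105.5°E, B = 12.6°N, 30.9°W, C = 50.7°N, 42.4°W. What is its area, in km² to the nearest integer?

Side lengths (central angles): a = 0.6848, b = 1.6634, c = 2.1076 rad; semiperimeter s = 2.2279.
By l'Huilier's theorem, tan(E/4) = √[tan(s/2) tan((s−a)/2) tan((s−b)/2) tan((s−c)/2)], giving spherical excess E = 0.7352 rad.
Area = E·R² = 0.7352 × (3389.5)² ≈ 8447054 km².

8447054 km²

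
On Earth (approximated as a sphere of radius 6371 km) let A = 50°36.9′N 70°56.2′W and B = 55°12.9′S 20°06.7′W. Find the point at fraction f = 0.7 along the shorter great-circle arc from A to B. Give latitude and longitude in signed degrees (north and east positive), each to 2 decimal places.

Central angle δ = 1.9890 rad. Interpolating on the sphere with fraction f = 0.7:
P = [sin((1−f)δ)·A + sin(fδ)·B] / sin δ = 0.6149·A + 1.0769·B in Cartesian coordinates,
giving P = (0.7044, -0.5800, -0.4092), i.e. latitude -24.16°, longitude -39.47°.

-24.16°, -39.47°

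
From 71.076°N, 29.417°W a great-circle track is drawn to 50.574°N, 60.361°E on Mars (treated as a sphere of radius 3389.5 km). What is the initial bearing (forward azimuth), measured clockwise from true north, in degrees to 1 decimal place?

With φ₁ = 1.2405, φ₂ = 0.8827, Δλ = 1.5669 rad, the forward-azimuth formula gives
θ = atan2( sin Δλ cos φ₂ , cos φ₁ sin φ₂ − sin φ₁ cos φ₂ cos Δλ ) = atan2(0.6351, 0.2482) = 68.65°.
So the initial bearing is 68.7°.

68.7°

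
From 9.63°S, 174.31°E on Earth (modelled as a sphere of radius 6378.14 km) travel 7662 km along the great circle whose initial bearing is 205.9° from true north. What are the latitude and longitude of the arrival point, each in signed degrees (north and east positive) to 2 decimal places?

-62.55°, 112.22°

Angular distance δ = d/R = 7662/6378.14 = 1.20129 rad; initial bearing θ = 3.5936 rad.
sin φ₂ = sin φ₁ cos δ + cos φ₁ sin δ cos θ = (-0.1673)(0.3612) + (0.9859)(0.9325)(-0.8996) = -0.8874, so φ₂ = -62.55°.
Δλ = atan2(sin θ sin δ cos φ₁, cos δ − sin φ₁ sin φ₂) = atan2(-0.4016, 0.2127) = -62.092°.
λ₂ = 174.310° − 62.092° = 112.22°.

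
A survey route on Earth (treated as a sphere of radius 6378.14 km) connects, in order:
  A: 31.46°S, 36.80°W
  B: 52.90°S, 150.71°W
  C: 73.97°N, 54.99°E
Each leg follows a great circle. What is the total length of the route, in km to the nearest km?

Leg A→B: central angle 1.3616 rad, distance 8684.2 km.
Leg B→C: central angle 2.7304 rad, distance 17415.2 km.
Total: 8684.2 + 17415.2 ≈ 26099 km.

26099 km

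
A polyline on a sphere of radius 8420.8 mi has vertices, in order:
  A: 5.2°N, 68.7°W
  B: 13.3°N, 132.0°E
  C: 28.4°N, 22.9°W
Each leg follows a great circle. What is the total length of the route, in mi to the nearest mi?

41753 mi

Leg A→B: central angle 2.6589 rad, distance 22390.2 mi.
Leg B→C: central angle 2.2994 rad, distance 19362.5 mi.
Total: 22390.2 + 19362.5 ≈ 41753 mi.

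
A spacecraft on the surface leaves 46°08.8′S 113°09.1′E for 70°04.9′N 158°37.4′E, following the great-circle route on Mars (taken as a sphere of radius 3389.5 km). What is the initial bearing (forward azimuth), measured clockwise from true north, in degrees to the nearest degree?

16°

With φ₁ = -0.8054, φ₂ = 1.2232, Δλ = 0.7936 rad, the forward-azimuth formula gives
θ = atan2( sin Δλ cos φ₂ , cos φ₁ sin φ₂ − sin φ₁ cos φ₂ cos Δλ ) = atan2(0.2429, 0.8236) = 16.43°.
So the initial bearing is 16°.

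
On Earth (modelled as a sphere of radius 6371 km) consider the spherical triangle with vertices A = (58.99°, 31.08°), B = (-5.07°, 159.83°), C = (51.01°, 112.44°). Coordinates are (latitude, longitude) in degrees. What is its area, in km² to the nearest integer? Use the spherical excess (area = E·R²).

Side lengths (central angles): a = 1.2072, b = 0.7744, c = 1.9790 rad; semiperimeter s = 1.9803.
By l'Huilier's theorem, tan(E/4) = √[tan(s/2) tan((s−a)/2) tan((s−b)/2) tan((s−c)/2)], giving spherical excess E = 0.0668 rad.
Area = E·R² = 0.0668 × (6371)² ≈ 2712584 km².

2712584 km²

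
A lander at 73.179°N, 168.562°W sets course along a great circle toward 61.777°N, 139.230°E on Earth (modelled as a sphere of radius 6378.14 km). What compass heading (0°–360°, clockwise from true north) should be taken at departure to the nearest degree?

267°

Δλ = -52.208° = -0.9112 rad.
y = sin Δλ · cos φ₂ = (-0.7902)(0.4729) = -0.3737
x = cos φ₁ sin φ₂ − sin φ₁ cos φ₂ cos Δλ = (0.2894)(0.8811) − (0.9572)(0.4729)(0.6128) = -0.0224
θ = atan2(y, x) = -93.43°; adding 360° gives 267°.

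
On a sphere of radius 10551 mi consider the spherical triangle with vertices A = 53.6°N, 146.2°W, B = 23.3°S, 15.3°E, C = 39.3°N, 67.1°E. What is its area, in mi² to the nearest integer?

Side lengths (central angles): a = 1.3807, b = 1.4445, c = 2.5593 rad; semiperimeter s = 2.6922.
By l'Huilier's theorem, tan(E/4) = √[tan(s/2) tan((s−a)/2) tan((s−b)/2) tan((s−c)/2)], giving spherical excess E = 1.5274 rad.
Area = E·R² = 1.5274 × (10551)² ≈ 170035585 mi².

170035585 mi²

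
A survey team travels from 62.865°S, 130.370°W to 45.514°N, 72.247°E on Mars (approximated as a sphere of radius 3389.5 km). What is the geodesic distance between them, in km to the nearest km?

9372 km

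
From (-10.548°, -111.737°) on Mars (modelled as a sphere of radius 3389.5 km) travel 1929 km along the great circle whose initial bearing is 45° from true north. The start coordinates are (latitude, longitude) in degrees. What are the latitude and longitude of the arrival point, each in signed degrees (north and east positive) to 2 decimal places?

Angular distance δ = d/R = 1929/3389.5 = 0.56911 rad; initial bearing θ = 0.7854 rad.
sin φ₂ = sin φ₁ cos δ + cos φ₁ sin δ cos θ = (-0.1831)(0.8424) + (0.9831)(0.5389)(0.7071) = 0.2204, so φ₂ = 12.73°.
Δλ = atan2(sin θ sin δ cos φ₁, cos δ − sin φ₁ sin φ₂) = atan2(0.3746, 0.8827) = 22.995°.
λ₂ = -111.737° + 22.995° = -88.74°.

12.73°, -88.74°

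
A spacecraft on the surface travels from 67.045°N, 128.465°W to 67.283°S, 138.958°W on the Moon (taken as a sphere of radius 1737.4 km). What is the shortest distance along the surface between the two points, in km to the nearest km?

4079 km

In radians: φ₁ = 1.1702, φ₂ = -1.1743, Δλ = -10.493° = -0.1831 rad.
Haversine: a = sin²(Δφ/2) + cos φ₁ cos φ₂ sin²(Δλ/2) = 0.8494 + (0.3900)(0.3862)(0.0084) = 0.85064.
Central angle c = 2·arcsin(√a) = 2.34799 rad.
Distance = R·c = 1737.4 × 2.3480 ≈ 4079 km.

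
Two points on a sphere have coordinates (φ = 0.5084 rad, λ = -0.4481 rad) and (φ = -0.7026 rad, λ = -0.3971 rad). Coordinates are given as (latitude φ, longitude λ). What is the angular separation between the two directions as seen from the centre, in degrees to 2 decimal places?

69.44°

Let φ₁ = 0.5084 rad, φ₂ = -0.7026 rad, and Δλ = 0.0510 rad.
cos c = sin φ₁ sin φ₂ + cos φ₁ cos φ₂ cos Δλ = (0.4868)(-0.6462) + (0.8735)(0.7632)(0.9987) = 0.35122,
so c = arccos(0.35122) = 1.21193 rad.
So the angular separation is 69.44°.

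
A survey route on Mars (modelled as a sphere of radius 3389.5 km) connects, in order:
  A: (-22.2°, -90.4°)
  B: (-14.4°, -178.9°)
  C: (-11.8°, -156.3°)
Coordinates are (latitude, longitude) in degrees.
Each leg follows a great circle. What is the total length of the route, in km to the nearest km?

6236 km

Leg A→B: central angle 1.4531 rad, distance 4925.2 km.
Leg B→C: central angle 0.3867 rad, distance 1310.7 km.
Total: 4925.2 + 1310.7 ≈ 6236 km.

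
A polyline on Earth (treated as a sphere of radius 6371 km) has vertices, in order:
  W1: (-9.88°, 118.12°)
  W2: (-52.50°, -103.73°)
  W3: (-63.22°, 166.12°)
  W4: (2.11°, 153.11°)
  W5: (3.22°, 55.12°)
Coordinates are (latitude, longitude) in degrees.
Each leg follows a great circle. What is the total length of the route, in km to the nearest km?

Leg W1→W2: central angle 1.8866 rad, distance 12019.7 km.
Leg W2→W3: central angle 0.7848 rad, distance 4999.8 km.
Leg W3→W4: central angle 1.1529 rad, distance 7345.2 km.
Leg W4→W5: central angle 1.7078 rad, distance 10880.7 km.
Total: 12019.7 + 4999.8 + 7345.2 + 10880.7 ≈ 35245 km.

35245 km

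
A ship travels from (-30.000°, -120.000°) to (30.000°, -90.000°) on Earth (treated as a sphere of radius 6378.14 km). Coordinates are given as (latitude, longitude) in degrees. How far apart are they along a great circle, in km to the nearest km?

With latitudes φ₁ = -30.000°, φ₂ = 30.000° and longitude difference Δλ = 30.000°:
Haversine: a = sin²(Δφ/2) + cos φ₁ cos φ₂ sin²(Δλ/2) = 0.2500 + (0.8660)(0.8660)(0.0670) = 0.30024.
Central angle c = 2·arcsin(√a) = 1.15980 rad.
Distance = R·c = 6378.14 × 1.1598 ≈ 7397 km.

7397 km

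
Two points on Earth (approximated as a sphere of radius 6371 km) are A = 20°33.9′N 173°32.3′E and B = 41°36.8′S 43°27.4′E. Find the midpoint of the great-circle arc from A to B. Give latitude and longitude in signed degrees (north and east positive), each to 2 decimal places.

Central angle δ = 2.3240 rad. Interpolating on the sphere with fraction f = 0.5:
P = [sin((1−f)δ)·A + sin(fδ)·B] / sin δ = 1.2579·A + 1.2579·B in Cartesian coordinates,
giving P = (-0.4876, 0.7794, -0.3935), i.e. latitude -23.17°, longitude 122.03°.

-23.17°, 122.03°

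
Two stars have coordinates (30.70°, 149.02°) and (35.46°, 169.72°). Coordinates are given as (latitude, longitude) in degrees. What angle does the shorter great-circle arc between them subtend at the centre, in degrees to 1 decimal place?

17.9°

Let φ₁ = 0.5358 rad, φ₂ = 0.6189 rad, and Δλ = 0.3613 rad.
Haversine: a = sin²(Δφ/2) + cos φ₁ cos φ₂ sin²(Δλ/2) = 0.0017 + (0.8599)(0.8145)(0.0323) = 0.02433.
Central angle c = 2·arcsin(√a) = 0.31325 rad.
So the angular separation is 17.9°.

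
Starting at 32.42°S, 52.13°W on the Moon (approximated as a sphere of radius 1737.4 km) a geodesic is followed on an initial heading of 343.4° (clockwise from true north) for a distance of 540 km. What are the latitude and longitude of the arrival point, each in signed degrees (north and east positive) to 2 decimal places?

-15.25°, -57.33°

Angular distance δ = d/R = 540/1737.4 = 0.31081 rad; initial bearing θ = 5.9935 rad.
sin φ₂ = sin φ₁ cos δ + cos φ₁ sin δ cos θ = (-0.5361)(0.9521) + (0.8441)(0.3058)(0.9583) = -0.2630, so φ₂ = -15.25°.
Δλ = atan2(sin θ sin δ cos φ₁, cos δ − sin φ₁ sin φ₂) = atan2(-0.0738, 0.8111) = -5.196°.
λ₂ = -52.130° − 5.196° = -57.33°.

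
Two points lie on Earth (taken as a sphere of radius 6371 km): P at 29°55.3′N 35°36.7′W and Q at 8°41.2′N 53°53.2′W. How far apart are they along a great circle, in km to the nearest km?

3032 km

With latitudes φ₁ = 29.922°, φ₂ = 8.687° and longitude difference Δλ = -18.275°:
Haversine: a = sin²(Δφ/2) + cos φ₁ cos φ₂ sin²(Δλ/2) = 0.0339 + (0.8667)(0.9885)(0.0252) = 0.05556.
Central angle c = 2·arcsin(√a) = 0.47588 rad.
Distance = R·c = 6371 × 0.4759 ≈ 3032 km.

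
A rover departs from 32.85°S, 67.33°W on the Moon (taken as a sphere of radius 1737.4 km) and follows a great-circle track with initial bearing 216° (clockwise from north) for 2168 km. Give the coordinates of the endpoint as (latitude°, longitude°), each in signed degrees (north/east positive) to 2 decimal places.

Angular distance δ = d/R = 2168/1737.4 = 1.24784 rad; initial bearing θ = 3.7699 rad.
sin φ₂ = sin φ₁ cos δ + cos φ₁ sin δ cos θ = (-0.5424)(0.3174) + (0.8401)(0.9483)(-0.8090) = -0.8167, so φ₂ = -54.75°.
Δλ = atan2(sin θ sin δ cos φ₁, cos δ − sin φ₁ sin φ₂) = atan2(-0.4683, -0.1256) = -105.017°.
λ₂ = -67.330° − 105.017° = -172.35°.

-54.75°, -172.35°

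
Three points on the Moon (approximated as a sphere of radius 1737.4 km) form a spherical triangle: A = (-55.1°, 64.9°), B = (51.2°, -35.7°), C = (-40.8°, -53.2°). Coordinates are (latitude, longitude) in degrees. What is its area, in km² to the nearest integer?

Side lengths (central angles): a = 1.6277, b = 1.2325, c = 2.3534 rad; semiperimeter s = 2.6068.
By l'Huilier's theorem, tan(E/4) = √[tan(s/2) tan((s−a)/2) tan((s−b)/2) tan((s−c)/2)], giving spherical excess E = 1.6942 rad.
Area = E·R² = 1.6942 × (1737.4)² ≈ 5114097 km².

5114097 km²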